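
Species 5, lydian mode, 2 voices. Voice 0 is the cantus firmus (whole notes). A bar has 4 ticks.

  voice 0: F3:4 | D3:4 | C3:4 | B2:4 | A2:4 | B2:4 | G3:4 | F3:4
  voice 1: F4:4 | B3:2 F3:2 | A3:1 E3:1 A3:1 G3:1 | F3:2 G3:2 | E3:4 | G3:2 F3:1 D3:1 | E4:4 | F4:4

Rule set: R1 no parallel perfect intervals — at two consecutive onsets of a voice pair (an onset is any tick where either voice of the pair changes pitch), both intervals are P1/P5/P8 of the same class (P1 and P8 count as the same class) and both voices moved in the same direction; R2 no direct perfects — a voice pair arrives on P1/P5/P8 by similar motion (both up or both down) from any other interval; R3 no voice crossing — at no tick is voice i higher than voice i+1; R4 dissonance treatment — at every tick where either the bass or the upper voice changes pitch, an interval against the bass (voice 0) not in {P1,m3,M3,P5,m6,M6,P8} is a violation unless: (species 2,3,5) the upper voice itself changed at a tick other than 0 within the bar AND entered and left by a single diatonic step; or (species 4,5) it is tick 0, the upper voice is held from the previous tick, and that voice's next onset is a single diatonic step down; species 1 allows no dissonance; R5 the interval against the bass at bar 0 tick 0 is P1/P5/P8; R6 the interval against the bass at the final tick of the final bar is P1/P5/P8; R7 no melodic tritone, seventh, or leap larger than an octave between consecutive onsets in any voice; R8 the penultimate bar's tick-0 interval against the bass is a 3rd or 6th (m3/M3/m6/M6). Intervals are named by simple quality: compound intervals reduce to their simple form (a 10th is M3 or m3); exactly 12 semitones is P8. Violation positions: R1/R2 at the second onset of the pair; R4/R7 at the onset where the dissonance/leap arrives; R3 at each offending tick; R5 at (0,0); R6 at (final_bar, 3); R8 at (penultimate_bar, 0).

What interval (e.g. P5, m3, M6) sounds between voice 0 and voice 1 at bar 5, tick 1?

m6

voice 0=B2 voice 1=G3 -> m6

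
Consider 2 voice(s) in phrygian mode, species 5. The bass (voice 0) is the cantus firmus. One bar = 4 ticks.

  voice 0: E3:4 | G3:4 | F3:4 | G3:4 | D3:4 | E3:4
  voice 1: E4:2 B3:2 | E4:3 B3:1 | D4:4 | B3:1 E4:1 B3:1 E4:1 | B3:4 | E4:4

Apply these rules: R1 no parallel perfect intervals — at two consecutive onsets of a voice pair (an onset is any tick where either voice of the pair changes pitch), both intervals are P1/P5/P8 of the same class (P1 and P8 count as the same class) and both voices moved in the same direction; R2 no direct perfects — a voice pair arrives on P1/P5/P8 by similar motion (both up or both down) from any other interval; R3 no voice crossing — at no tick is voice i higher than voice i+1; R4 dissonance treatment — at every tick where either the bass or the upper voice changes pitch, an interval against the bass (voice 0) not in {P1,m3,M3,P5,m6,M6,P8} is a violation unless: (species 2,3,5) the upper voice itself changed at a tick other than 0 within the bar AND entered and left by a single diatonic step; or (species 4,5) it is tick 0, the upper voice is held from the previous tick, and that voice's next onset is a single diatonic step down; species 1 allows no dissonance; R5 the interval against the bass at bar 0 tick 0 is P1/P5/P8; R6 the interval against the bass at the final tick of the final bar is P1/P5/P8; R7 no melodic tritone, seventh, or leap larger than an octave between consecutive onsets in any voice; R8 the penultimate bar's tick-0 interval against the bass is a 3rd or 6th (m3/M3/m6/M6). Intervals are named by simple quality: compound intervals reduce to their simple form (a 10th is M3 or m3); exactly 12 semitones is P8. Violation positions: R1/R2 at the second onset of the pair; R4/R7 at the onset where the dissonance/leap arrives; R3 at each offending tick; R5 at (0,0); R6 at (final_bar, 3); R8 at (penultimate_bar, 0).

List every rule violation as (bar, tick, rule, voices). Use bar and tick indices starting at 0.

(5, 0, R2, (0, 1))

bar 0: v0=E3 v1=E4 downbeat P8
bar 1: v0=G3 v1=E4 downbeat M6
bar 2: v0=F3 v1=D4 downbeat M6
bar 3: v0=G3 v1=B3 downbeat M3
bar 4: v0=D3 v1=B3 downbeat M6
bar 5: v0=E3 v1=E4 downbeat P8
  -> R2 @ bar 5 tick 0 v(0, 1): D3/B3 M6 -> E3/E4 P8 similar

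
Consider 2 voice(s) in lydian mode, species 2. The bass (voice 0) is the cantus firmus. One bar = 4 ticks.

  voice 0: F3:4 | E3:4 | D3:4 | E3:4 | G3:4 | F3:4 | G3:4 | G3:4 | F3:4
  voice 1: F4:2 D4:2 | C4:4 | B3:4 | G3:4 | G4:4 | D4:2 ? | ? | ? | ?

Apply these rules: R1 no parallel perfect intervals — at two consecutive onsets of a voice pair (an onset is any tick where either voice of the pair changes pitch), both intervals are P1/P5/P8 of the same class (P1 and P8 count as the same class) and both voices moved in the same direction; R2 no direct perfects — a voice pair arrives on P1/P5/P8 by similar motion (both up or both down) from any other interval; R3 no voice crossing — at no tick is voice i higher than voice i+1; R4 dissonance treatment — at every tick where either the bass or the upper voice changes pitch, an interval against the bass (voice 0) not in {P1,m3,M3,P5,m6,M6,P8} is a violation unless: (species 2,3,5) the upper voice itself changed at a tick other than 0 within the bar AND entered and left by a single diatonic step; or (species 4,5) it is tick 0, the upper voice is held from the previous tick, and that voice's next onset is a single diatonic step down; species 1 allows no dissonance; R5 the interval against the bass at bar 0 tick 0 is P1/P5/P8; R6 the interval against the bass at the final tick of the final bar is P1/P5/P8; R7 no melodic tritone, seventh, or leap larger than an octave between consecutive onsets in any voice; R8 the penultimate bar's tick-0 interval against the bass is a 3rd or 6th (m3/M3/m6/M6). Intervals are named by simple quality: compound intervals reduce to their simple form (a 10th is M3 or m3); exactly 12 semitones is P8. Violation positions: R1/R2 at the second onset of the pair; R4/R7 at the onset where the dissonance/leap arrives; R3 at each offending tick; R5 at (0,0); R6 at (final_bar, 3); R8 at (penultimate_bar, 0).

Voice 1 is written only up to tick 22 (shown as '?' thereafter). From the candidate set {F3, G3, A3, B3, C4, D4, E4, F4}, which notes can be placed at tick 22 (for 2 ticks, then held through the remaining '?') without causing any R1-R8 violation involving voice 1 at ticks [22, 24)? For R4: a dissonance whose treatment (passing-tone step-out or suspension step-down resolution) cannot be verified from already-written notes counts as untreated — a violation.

F3: legal
G3: violates R4
A3: legal
B3: violates R4
C4: legal
D4: legal
E4: violates R4
F4: legal

{A3, C4, D4, F3, F4}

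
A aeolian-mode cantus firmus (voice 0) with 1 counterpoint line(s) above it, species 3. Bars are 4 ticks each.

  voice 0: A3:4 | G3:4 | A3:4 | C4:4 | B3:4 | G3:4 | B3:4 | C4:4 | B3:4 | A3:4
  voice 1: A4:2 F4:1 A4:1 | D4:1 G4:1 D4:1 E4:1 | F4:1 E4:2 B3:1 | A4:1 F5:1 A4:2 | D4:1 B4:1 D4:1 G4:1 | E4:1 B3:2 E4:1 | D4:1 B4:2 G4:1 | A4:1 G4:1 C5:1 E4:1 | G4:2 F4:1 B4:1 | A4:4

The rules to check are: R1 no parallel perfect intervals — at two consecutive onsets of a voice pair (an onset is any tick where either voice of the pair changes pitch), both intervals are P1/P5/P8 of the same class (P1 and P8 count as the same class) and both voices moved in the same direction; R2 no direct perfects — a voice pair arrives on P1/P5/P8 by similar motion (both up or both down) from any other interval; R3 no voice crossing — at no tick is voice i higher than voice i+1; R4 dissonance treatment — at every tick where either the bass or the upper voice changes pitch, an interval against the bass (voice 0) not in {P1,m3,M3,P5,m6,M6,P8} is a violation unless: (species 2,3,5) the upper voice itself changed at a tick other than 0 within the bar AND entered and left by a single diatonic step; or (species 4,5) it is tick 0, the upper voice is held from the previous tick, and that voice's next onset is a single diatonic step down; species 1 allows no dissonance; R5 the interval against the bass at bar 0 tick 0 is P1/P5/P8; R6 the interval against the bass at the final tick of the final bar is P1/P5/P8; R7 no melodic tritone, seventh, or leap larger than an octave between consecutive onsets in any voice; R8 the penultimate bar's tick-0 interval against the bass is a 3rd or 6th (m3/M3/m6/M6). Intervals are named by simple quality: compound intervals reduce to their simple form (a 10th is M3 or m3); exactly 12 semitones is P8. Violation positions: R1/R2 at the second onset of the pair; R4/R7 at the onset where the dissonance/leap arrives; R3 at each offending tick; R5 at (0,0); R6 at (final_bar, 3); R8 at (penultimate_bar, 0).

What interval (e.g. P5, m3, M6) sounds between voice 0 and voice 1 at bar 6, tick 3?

m6

voice 0=B3 voice 1=G4 -> m6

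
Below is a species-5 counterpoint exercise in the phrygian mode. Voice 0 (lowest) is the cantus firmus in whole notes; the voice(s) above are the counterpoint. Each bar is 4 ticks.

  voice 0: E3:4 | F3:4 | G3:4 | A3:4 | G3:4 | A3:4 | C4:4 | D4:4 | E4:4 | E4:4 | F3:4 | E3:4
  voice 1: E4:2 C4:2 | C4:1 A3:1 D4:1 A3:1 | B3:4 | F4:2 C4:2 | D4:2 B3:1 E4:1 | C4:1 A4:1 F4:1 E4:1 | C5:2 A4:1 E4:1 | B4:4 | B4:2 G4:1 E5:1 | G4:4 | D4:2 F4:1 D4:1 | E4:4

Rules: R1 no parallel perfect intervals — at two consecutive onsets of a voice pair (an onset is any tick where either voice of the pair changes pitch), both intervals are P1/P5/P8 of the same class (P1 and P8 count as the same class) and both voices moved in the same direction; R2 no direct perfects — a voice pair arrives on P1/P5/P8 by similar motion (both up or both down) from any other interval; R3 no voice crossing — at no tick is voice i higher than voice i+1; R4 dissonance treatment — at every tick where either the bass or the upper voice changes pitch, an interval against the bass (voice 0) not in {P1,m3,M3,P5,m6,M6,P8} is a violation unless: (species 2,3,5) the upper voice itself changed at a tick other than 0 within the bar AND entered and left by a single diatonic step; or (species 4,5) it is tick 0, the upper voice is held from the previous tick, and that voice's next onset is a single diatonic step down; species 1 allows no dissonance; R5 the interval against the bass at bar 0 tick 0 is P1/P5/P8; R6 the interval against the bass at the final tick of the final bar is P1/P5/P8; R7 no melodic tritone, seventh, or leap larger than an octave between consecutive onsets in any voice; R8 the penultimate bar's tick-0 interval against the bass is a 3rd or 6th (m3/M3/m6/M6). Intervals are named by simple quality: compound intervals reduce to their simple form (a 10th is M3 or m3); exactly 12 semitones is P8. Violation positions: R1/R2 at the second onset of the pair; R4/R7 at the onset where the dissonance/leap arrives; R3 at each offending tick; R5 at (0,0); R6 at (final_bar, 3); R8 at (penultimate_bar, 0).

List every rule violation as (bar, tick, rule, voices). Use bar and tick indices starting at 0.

(3, 0, R7, (1,))
(6, 0, R2, (0, 1))
(10, 0, R7, (0,))

bar 0: v0=E3 v1=E4 downbeat P8
bar 1: v0=F3 v1=C4 downbeat P5
bar 2: v0=G3 v1=B3 downbeat M3
bar 3: v0=A3 v1=F4 downbeat m6
bar 4: v0=G3 v1=D4 downbeat P5
bar 5: v0=A3 v1=C4 downbeat m3
bar 6: v0=C4 v1=C5 downbeat P8
bar 7: v0=D4 v1=B4 downbeat M6
bar 8: v0=E4 v1=B4 downbeat P5
bar 9: v0=E4 v1=G4 downbeat m3
bar 10: v0=F3 v1=D4 downbeat M6
bar 11: v0=E3 v1=E4 downbeat P8
  -> R7 @ bar 3 tick 0 v(1,): B3->F4 leap 6st
  -> R2 @ bar 6 tick 0 v(0, 1): A3/E4 P5 -> C4/C5 P8 similar
  -> R7 @ bar 10 tick 0 v(0,): E4->F3 leap 11st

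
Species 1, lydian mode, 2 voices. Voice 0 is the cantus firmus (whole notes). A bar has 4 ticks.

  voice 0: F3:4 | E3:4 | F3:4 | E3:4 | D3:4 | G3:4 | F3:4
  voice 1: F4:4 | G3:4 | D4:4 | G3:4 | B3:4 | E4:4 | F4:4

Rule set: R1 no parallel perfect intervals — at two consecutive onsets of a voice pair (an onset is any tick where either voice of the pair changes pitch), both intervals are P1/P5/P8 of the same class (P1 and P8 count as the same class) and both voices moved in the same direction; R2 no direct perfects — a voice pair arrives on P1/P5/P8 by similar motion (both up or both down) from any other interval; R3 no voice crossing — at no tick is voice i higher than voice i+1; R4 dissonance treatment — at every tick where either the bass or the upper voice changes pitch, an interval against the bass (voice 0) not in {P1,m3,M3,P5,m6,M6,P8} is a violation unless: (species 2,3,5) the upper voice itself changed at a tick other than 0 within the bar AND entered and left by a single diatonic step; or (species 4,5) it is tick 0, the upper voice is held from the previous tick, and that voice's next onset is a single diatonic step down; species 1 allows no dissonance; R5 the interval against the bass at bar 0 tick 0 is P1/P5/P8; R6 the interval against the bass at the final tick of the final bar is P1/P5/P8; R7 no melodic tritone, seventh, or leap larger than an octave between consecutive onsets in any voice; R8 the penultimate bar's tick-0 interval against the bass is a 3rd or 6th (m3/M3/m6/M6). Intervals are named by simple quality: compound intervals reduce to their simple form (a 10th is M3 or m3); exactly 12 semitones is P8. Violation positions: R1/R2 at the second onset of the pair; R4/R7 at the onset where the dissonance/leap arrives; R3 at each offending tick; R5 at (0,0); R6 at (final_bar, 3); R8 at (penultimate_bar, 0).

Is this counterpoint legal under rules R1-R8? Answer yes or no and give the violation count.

No (1 violations)

bar 0: v0=F3 v1=F4 (P8)
bar 1: v0=E3 v1=G3 (m3)
bar 2: v0=F3 v1=D4 (M6)
bar 3: v0=E3 v1=G3 (m3)
bar 4: v0=D3 v1=B3 (M6)
bar 5: v0=G3 v1=E4 (M6)
bar 6: v0=F3 v1=F4 (P8)
  R7 @ bar1.0: F4->G3 leap 10st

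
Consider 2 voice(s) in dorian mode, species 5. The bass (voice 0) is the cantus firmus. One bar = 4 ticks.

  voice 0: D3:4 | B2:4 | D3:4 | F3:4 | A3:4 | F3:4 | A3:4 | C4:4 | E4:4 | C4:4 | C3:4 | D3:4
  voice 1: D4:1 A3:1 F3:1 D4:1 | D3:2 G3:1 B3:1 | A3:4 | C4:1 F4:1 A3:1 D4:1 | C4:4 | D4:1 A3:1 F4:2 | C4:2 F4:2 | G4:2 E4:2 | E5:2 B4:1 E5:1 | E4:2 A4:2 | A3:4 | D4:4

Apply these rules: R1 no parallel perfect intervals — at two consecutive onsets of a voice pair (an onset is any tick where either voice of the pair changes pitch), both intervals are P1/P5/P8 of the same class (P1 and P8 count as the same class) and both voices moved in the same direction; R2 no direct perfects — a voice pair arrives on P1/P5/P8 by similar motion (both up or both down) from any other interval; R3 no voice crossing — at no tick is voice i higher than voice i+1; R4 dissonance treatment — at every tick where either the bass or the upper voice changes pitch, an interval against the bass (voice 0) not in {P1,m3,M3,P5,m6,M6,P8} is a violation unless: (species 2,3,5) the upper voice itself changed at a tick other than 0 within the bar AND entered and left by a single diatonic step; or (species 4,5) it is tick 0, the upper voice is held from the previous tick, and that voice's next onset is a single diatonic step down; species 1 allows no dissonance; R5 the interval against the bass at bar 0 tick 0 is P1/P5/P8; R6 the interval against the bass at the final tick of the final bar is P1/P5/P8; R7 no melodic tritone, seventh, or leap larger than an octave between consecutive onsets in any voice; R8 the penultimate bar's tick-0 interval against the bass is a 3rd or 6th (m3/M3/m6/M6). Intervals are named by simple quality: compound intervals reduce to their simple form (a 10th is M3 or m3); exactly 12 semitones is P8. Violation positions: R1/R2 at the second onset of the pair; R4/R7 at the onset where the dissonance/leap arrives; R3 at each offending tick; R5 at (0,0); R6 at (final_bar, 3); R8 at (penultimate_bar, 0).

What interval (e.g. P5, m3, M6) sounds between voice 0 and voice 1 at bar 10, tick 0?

M6

voice 0=C3 voice 1=A3 -> M6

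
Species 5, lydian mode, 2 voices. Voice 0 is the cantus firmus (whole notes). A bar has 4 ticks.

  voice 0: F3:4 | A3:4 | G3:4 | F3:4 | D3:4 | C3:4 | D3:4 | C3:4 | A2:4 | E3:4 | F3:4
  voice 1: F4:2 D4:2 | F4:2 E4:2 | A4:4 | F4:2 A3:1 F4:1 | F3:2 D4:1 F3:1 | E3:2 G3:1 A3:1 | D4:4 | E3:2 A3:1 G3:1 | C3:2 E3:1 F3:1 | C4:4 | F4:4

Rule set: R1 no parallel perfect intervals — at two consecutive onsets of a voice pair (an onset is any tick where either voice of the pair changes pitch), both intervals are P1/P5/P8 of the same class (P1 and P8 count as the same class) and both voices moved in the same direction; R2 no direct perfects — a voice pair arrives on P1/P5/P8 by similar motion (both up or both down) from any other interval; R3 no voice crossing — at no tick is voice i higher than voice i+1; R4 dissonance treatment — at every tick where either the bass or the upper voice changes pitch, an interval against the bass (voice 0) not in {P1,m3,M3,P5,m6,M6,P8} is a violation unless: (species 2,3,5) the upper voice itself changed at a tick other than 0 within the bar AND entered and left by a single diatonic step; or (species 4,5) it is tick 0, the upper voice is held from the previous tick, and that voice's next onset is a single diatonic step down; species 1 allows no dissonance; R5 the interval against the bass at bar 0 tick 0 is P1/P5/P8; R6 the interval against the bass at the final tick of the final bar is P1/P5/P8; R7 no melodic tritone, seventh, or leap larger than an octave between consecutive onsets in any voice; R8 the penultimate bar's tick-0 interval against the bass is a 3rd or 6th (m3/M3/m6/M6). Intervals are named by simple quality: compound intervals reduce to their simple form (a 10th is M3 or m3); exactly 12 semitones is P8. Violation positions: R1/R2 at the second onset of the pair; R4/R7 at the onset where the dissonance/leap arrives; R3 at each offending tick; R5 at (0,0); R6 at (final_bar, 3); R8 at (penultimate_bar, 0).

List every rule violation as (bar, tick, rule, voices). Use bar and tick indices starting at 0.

(2, 0, R4, (0, 1))
(3, 0, R2, (0, 1))
(6, 0, R2, (0, 1))
(7, 0, R7, (1,))
(10, 0, R2, (0, 1))

bar 0: v0=F3 v1=F4 downbeat P8
bar 1: v0=A3 v1=F4 downbeat m6
bar 2: v0=G3 v1=A4 downbeat M2
bar 3: v0=F3 v1=F4 downbeat P8
bar 4: v0=D3 v1=F3 downbeat m3
bar 5: v0=C3 v1=E3 downbeat M3
bar 6: v0=D3 v1=D4 downbeat P8
bar 7: v0=C3 v1=E3 downbeat M3
bar 8: v0=A2 v1=C3 downbeat m3
bar 9: v0=E3 v1=C4 downbeat m6
bar 10: v0=F3 v1=F4 downbeat P8
  -> R4 @ bar 2 tick 0 v(0, 1): G3/A4 M2 untreated
  -> R2 @ bar 3 tick 0 v(0, 1): G3/A4 M2 -> F3/F4 P8 similar
  -> R2 @ bar 6 tick 0 v(0, 1): C3/A3 M6 -> D3/D4 P8 similar
  -> R7 @ bar 7 tick 0 v(1,): D4->E3 leap 10st
  -> R2 @ bar 10 tick 0 v(0, 1): E3/C4 m6 -> F3/F4 P8 similar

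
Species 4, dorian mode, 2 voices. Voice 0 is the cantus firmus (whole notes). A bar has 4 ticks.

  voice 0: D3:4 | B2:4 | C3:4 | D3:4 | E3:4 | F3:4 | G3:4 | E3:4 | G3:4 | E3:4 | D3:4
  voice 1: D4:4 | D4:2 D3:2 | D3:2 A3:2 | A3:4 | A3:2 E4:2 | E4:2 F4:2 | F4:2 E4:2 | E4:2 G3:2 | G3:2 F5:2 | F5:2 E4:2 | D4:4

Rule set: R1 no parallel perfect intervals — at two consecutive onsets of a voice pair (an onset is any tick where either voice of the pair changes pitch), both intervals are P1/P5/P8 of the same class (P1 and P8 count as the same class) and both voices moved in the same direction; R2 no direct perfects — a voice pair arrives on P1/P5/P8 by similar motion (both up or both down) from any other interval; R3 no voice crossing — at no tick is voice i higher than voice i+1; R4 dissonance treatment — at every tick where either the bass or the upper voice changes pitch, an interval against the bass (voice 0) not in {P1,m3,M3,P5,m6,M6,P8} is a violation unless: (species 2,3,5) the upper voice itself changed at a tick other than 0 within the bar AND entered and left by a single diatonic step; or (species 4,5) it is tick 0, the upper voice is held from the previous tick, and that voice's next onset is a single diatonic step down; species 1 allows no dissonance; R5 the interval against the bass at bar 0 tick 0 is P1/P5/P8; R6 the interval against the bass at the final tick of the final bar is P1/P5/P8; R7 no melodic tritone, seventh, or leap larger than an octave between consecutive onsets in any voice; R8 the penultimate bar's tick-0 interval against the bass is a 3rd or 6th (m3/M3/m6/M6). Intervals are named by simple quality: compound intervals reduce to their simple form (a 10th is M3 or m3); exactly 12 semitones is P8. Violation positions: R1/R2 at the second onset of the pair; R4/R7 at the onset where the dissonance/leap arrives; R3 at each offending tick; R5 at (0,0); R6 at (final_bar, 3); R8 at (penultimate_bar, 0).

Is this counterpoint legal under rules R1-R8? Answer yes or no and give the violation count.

No (9 violations)

bar 0: v0=D3 v1=D4 (P8)
bar 1: v0=B2 v1=D4 (m3)
bar 2: v0=C3 v1=D3 (M2)
bar 3: v0=D3 v1=A3 (P5)
bar 4: v0=E3 v1=A3 (P4)
bar 5: v0=F3 v1=E4 (M7)
bar 6: v0=G3 v1=F4 (m7)
bar 7: v0=E3 v1=E4 (P8)
bar 8: v0=G3 v1=G3 (P1)
bar 9: v0=E3 v1=F5 (m2)
bar 10: v0=D3 v1=D4 (P8)
  R4 @ bar2.0: C3/D3 M2 untreated
  R4 @ bar4.0: E3/A3 P4 untreated
  R4 @ bar5.0: F3/E4 M7 untreated
  R4 @ bar8.2: G3/F5 m7 untreated
  R7 @ bar8.2: G3->F5 leap 22st
  R4 @ bar9.0: E3/F5 m2 untreated
  R8 @ bar9.0: penult m2 not 3rd/6th
  R7 @ bar9.2: F5->E4 leap 13st
  R1 @ bar10.0: E3/E4 P8 -> D3/D4 P8 similar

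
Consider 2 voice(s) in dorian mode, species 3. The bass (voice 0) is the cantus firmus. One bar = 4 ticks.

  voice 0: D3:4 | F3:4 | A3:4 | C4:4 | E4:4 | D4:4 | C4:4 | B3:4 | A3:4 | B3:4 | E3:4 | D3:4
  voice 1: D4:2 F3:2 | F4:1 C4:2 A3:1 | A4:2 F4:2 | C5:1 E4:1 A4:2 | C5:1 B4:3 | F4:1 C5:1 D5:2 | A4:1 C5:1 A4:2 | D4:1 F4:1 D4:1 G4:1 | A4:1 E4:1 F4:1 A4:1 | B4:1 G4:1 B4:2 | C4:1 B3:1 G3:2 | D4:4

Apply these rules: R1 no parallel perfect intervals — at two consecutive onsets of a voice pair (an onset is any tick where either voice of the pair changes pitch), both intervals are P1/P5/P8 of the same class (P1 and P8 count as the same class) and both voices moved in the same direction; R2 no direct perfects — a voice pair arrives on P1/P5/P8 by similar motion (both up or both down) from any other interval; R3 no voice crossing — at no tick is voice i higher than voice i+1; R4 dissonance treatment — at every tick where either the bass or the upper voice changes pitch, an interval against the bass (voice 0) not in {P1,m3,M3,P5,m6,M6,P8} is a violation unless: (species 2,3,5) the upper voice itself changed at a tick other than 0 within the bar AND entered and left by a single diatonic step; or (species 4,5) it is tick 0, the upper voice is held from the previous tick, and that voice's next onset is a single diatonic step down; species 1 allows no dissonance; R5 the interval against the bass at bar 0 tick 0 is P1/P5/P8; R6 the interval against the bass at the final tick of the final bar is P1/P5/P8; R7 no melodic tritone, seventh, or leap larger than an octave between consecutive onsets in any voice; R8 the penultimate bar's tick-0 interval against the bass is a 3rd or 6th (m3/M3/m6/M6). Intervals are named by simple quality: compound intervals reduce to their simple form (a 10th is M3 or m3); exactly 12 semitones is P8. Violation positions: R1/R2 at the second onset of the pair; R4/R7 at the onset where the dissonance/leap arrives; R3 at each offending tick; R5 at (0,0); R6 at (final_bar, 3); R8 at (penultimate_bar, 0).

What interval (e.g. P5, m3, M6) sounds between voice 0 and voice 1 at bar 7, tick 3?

m6

voice 0=B3 voice 1=G4 -> m6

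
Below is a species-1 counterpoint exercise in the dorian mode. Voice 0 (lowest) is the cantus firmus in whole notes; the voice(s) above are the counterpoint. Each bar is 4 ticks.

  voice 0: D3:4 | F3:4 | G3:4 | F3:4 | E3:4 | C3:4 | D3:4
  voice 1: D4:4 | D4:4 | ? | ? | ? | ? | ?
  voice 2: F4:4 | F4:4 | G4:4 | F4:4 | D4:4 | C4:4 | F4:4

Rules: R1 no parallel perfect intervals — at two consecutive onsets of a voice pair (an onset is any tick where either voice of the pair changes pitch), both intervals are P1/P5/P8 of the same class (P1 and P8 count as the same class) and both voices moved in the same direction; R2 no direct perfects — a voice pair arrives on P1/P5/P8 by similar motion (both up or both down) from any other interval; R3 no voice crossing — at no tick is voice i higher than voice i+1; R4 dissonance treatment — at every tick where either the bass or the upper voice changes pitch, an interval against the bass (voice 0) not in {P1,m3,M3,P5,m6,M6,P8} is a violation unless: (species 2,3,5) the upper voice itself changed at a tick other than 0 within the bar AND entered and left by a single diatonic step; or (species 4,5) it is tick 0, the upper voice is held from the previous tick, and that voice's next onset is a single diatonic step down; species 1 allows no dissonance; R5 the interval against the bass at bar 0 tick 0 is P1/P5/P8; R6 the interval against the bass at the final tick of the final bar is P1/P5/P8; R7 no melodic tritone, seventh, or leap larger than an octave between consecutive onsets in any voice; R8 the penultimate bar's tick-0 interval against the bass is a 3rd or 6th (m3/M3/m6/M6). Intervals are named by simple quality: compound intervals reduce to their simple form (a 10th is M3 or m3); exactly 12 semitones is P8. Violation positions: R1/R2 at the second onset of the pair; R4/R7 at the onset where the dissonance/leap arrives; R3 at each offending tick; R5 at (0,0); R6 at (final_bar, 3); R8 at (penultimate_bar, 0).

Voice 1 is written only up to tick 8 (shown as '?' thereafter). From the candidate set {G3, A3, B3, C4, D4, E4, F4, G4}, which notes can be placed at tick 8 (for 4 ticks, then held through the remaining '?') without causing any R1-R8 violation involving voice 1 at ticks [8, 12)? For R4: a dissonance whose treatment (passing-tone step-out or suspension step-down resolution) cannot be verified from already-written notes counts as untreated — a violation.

{B3, D4, E4, G3}

G3: legal
A3: violates R4
B3: legal
C4: violates R4
D4: legal
E4: legal
F4: violates R4
G4: violates R2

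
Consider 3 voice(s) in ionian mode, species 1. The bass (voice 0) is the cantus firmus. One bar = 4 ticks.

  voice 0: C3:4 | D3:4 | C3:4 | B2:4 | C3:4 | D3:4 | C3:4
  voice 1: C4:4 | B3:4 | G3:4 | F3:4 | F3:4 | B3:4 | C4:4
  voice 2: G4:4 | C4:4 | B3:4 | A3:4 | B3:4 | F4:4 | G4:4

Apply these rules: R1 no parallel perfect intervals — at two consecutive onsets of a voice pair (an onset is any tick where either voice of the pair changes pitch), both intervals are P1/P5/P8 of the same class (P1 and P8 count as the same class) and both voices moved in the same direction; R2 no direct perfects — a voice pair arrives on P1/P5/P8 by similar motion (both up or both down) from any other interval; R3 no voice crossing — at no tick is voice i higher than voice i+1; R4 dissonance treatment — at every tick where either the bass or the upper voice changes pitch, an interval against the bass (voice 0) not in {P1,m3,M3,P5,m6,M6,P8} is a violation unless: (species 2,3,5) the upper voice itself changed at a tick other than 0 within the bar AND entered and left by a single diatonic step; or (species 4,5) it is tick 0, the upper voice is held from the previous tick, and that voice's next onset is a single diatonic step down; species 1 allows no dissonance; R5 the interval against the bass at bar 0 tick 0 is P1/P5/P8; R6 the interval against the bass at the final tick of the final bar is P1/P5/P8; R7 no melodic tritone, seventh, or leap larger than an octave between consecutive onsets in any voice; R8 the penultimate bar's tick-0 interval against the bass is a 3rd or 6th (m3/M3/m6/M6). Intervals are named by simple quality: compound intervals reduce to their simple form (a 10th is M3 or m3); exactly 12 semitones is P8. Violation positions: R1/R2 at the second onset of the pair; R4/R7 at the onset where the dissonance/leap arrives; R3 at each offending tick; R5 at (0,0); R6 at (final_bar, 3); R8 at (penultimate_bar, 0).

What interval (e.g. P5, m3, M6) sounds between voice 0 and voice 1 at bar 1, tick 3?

M6

voice 0=D3 voice 1=B3 -> M6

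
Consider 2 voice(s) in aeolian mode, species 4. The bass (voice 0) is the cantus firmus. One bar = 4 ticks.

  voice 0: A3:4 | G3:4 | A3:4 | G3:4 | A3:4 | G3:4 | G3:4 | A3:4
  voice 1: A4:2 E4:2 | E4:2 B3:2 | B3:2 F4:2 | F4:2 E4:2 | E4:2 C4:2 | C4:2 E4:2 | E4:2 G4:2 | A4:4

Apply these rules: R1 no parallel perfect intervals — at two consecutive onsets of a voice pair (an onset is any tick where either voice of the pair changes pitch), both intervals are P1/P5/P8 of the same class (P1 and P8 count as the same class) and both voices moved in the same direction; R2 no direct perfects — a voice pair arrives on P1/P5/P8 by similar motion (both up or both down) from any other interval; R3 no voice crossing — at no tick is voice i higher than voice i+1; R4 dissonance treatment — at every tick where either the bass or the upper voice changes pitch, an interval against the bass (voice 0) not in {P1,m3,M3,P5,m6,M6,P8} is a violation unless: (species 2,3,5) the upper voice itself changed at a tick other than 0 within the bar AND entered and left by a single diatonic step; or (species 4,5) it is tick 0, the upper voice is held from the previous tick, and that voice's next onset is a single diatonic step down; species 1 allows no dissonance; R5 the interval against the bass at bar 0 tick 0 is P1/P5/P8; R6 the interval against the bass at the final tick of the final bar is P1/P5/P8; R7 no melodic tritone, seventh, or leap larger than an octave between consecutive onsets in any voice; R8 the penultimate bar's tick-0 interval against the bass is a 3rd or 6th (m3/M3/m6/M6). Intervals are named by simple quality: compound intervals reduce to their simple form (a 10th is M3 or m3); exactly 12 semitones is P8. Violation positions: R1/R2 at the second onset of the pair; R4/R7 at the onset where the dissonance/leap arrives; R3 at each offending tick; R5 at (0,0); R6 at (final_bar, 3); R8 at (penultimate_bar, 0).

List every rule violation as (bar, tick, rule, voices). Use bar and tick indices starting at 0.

bar 0: v0=A3 v1=A4 downbeat P8
bar 1: v0=G3 v1=E4 downbeat M6
bar 2: v0=A3 v1=B3 downbeat M2
bar 3: v0=G3 v1=F4 downbeat m7
bar 4: v0=A3 v1=E4 downbeat P5
bar 5: v0=G3 v1=C4 downbeat P4
bar 6: v0=G3 v1=E4 downbeat M6
bar 7: v0=A3 v1=A4 downbeat P8
  -> R4 @ bar 2 tick 0 v(0, 1): A3/B3 M2 untreated
  -> R7 @ bar 2 tick 2 v(1,): B3->F4 leap 6st
  -> R4 @ bar 5 tick 0 v(0, 1): G3/C4 P4 untreated
  -> R1 @ bar 7 tick 0 v(0, 1): G3/G4 P8 -> A3/A4 P8 similar

(2, 0, R4, (0, 1))
(2, 2, R7, (1,))
(5, 0, R4, (0, 1))
(7, 0, R1, (0, 1))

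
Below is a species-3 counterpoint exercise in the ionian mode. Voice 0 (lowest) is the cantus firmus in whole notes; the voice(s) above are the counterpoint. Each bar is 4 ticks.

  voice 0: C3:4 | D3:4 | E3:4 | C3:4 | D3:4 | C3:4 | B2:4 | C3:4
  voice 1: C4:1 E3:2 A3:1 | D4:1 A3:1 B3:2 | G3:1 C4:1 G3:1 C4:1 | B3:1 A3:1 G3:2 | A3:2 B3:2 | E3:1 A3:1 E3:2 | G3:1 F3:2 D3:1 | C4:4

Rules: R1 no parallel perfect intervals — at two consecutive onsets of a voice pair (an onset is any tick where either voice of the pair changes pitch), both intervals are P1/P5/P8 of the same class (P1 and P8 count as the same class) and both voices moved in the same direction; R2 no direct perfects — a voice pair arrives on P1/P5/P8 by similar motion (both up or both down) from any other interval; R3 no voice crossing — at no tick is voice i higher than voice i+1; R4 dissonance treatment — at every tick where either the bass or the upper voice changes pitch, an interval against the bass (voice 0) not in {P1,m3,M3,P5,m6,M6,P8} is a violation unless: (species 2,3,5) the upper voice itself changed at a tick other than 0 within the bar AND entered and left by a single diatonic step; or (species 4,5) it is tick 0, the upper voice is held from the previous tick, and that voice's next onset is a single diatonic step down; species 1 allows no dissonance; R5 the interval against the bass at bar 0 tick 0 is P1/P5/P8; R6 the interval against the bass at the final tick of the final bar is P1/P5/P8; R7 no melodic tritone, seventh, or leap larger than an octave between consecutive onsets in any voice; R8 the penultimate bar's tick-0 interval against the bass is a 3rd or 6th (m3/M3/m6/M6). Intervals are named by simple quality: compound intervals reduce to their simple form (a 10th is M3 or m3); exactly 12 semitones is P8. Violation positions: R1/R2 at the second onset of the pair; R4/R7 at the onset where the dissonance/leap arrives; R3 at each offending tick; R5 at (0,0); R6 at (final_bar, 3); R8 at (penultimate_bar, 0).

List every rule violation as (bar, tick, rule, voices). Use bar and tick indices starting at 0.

(1, 0, R2, (0, 1))
(3, 0, R4, (0, 1))
(4, 0, R1, (0, 1))
(6, 1, R4, (0, 1))
(7, 0, R2, (0, 1))
(7, 0, R7, (1,))

bar 0: v0=C3 v1=C4 downbeat P8
bar 1: v0=D3 v1=D4 downbeat P8
bar 2: v0=E3 v1=G3 downbeat m3
bar 3: v0=C3 v1=B3 downbeat M7
bar 4: v0=D3 v1=A3 downbeat P5
bar 5: v0=C3 v1=E3 downbeat M3
bar 6: v0=B2 v1=G3 downbeat m6
bar 7: v0=C3 v1=C4 downbeat P8
  -> R2 @ bar 1 tick 0 v(0, 1): C3/A3 M6 -> D3/D4 P8 similar
  -> R4 @ bar 3 tick 0 v(0, 1): C3/B3 M7 untreated
  -> R1 @ bar 4 tick 0 v(0, 1): C3/G3 P5 -> D3/A3 P5 similar
  -> R4 @ bar 6 tick 1 v(0, 1): B2/F3 TT untreated
  -> R2 @ bar 7 tick 0 v(0, 1): B2/D3 m3 -> C3/C4 P8 similar
  -> R7 @ bar 7 tick 0 v(1,): D3->C4 leap 10st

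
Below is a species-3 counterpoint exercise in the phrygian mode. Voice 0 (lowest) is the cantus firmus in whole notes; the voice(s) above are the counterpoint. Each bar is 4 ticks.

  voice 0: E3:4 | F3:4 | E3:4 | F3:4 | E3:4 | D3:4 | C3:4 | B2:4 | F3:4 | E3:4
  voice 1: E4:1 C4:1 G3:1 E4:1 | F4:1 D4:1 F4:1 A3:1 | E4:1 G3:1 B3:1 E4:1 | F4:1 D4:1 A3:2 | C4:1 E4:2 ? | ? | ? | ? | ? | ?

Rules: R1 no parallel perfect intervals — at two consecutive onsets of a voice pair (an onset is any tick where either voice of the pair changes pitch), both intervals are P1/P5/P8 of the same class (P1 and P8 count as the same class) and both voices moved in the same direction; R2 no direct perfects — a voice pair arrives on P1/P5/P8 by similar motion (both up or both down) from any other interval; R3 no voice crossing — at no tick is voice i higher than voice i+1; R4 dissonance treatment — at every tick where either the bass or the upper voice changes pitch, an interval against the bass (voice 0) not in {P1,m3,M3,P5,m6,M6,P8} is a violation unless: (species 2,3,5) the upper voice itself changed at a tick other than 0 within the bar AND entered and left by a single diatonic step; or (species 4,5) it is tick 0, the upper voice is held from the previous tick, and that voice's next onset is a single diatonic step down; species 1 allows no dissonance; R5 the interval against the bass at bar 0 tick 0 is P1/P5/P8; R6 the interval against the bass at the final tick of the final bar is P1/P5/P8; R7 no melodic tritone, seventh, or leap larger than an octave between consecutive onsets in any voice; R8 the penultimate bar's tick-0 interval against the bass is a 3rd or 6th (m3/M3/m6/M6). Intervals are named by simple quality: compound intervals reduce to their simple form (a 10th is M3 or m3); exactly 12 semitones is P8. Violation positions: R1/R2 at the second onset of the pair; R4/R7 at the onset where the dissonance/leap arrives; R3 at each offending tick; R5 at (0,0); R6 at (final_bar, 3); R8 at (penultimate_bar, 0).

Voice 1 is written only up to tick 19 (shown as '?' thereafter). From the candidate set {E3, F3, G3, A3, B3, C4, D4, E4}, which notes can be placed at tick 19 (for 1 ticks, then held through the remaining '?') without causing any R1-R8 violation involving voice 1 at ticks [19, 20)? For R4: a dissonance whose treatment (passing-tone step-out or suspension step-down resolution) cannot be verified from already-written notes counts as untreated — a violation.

E3: legal
F3: violates R4,R7
G3: legal
A3: violates R4
B3: legal
C4: legal
D4: violates R4
E4: legal

{B3, C4, E3, E4, G3}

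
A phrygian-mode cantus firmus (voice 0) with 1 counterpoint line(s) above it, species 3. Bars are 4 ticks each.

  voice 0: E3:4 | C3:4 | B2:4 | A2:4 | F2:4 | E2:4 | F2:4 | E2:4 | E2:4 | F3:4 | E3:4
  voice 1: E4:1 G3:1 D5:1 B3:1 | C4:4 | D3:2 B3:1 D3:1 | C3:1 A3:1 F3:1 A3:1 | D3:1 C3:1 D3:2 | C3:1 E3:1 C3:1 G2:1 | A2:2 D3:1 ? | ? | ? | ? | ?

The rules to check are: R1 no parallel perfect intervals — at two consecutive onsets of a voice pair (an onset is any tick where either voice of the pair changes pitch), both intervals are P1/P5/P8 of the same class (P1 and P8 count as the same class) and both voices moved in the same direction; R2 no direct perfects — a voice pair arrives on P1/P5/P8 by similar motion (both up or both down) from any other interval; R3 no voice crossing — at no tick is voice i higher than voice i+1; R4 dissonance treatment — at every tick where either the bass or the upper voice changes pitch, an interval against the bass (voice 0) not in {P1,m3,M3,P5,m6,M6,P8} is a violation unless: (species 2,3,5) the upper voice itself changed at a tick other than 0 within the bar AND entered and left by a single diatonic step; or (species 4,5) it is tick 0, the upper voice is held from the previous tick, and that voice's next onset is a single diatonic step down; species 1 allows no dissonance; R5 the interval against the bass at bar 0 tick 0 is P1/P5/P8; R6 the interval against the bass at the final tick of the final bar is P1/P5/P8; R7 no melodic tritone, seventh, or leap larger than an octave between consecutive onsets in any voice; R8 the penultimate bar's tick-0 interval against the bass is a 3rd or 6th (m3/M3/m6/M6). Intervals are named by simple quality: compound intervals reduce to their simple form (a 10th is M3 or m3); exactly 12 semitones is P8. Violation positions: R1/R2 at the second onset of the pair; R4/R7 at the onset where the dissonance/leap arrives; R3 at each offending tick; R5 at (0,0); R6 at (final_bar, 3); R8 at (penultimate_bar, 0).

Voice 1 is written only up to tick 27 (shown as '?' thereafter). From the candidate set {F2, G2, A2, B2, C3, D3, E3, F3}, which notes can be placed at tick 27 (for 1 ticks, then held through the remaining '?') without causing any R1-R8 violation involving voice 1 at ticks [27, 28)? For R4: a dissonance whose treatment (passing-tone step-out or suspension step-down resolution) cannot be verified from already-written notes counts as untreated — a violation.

{A2, C3, D3, F2, F3}

F2: legal
G2: violates R4
A2: legal
B2: violates R4
C3: legal
D3: legal
E3: violates R4
F3: legal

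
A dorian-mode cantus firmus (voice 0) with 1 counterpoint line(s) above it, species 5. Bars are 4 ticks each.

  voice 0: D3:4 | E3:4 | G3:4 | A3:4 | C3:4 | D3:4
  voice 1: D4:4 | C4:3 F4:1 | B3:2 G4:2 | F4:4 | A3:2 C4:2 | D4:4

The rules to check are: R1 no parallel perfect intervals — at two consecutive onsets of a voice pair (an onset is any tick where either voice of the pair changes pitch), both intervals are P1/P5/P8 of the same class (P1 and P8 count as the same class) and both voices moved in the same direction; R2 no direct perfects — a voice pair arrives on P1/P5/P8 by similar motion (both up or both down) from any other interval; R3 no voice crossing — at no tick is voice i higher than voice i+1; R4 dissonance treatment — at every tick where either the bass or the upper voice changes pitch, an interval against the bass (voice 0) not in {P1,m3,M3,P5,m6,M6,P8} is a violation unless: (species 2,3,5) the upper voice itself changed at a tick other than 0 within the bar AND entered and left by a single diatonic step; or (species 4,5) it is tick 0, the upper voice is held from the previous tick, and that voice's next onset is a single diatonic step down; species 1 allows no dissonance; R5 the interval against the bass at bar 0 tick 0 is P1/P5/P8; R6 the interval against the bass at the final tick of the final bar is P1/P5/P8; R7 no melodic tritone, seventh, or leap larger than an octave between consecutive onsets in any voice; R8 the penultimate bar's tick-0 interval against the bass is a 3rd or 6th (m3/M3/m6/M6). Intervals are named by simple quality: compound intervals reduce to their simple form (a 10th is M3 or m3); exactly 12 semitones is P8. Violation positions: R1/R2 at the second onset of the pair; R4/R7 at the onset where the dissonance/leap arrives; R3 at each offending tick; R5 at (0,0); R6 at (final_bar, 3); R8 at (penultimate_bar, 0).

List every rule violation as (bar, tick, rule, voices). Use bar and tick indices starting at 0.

(1, 3, R4, (0, 1))
(2, 0, R7, (1,))
(5, 0, R1, (0, 1))

bar 0: v0=D3 v1=D4 downbeat P8
bar 1: v0=E3 v1=C4 downbeat m6
bar 2: v0=G3 v1=B3 downbeat M3
bar 3: v0=A3 v1=F4 downbeat m6
bar 4: v0=C3 v1=A3 downbeat M6
bar 5: v0=D3 v1=D4 downbeat P8
  -> R4 @ bar 1 tick 3 v(0, 1): E3/F4 m2 untreated
  -> R7 @ bar 2 tick 0 v(1,): F4->B3 leap 6st
  -> R1 @ bar 5 tick 0 v(0, 1): C3/C4 P8 -> D3/D4 P8 similar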